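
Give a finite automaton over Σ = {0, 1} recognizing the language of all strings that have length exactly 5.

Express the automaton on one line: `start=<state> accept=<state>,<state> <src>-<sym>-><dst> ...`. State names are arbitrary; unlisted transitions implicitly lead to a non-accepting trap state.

Count input length up to 6: every symbol moves from A toward G, which means 'more than 5' and absorbs. Accept from {F}.
With 7 states:
       0  1 
>  A   B  B 
   B   C  C 
   C   D  D 
   D   E  E 
   E   F  F 
 * F   G  G 
   G   G  G 
(> = start, * = accepting)

start=A accept=F A-0->B A-1->B B-0->C B-1->C C-0->D C-1->D D-0->E D-1->E E-0->F E-1->F F-0->G F-1->G G-0->G G-1->G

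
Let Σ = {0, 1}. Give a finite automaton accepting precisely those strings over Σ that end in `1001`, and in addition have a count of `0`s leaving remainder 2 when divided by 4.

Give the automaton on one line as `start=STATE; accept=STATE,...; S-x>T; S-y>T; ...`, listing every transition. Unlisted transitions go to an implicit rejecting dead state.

start=s0; accept=s7; s0-0>s1; s0-1>s2; s1-0>s3; s1-1>s1; s2-0>s4; s2-1>s2; s3-0>s5; s3-1>s3; s4-0>s6; s4-1>s1; s5-0>s0; s5-1>s5; s6-0>s5; s6-1>s7; s7-0>s5; s7-1>s3

Build one automaton per condition and run them in lockstep. The first has 5 states tracking how much of the suffix `1001` has currently been matched; the second has 4 states tracking the count of `0`s modulo 4. A product state is a pair (one from each), accepting exactly when both do. Minimizing collapses redundant product states.
An 8-state machine:
        0   1  
>  s0   s1  s2 
   s1   s3  s1 
   s2   s4  s2 
   s3   s5  s3 
   s4   s6  s1 
   s5   s0  s5 
   s6   s5  s7 
 * s7   s5  s3 
(> = start, * = accepting)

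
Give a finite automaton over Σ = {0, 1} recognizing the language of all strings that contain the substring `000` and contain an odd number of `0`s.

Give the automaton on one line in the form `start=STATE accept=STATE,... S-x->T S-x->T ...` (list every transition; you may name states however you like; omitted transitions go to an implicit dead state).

start=A accept=E A-0->B A-1->A B-0->C B-1->D C-0->E C-1->A D-0->F D-1->D E-0->G E-1->E F-0->H F-1->A G-0->E G-1->G H-0->G H-1->D

Run two small machines in parallel and take their product. One (4 states) tracks whether and how much of `000` has been seen; the other (2 states) tracks the count of `0`s modulo 2. Each combined state is a pair, one component from each; accept when both components accept.
8 states suffice.
       0  1 
>  A   B  A 
   B   C  D 
   C   E  A 
   D   F  D 
 * E   G  E 
   F   H  A 
   G   E  G 
   H   G  D 
(> = start, * = accepting)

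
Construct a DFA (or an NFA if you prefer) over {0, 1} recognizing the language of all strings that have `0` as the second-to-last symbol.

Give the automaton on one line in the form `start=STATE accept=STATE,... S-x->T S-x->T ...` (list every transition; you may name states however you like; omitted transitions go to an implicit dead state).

start=q0 accept=q3,q4 q0-0->q1 q0-1->q2 q1-0->q3 q1-1->q4 q2-0->q5 q2-1->q6 q3-0->q3 q3-1->q4 q4-0->q5 q4-1->q6 q5-0->q3 q5-1->q4 q6-0->q5 q6-1->q6

Because acceptance depends on a position counted from the end, the machine has to buffer the most recent 2 symbols. Make each state the string of the last up-to-2 symbols read; on input `x` shift the window left and append `x`. Accept when the buffered window has length 2 and begins with `0`.
A 7-state machine:
        0   1  
>  q0   q1  q2 
   q1   q3  q4 
   q2   q5  q6 
 * q3   q3  q4 
 * q4   q5  q6 
   q5   q3  q4 
   q6   q5  q6 
(> = start, * = accepting)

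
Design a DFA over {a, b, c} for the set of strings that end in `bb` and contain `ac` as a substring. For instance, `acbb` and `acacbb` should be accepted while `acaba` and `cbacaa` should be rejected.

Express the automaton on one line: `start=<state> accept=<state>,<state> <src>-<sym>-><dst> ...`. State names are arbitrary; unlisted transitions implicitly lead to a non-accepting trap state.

start=q0 accept=q4 q0-a->q1 q0-b->q0 q0-c->q0 q1-a->q1 q1-b->q0 q1-c->q2 q2-a->q2 q2-b->q3 q2-c->q2 q3-a->q2 q3-b->q4 q3-c->q2 q4-a->q2 q4-b->q4 q4-c->q2

Run two small machines in parallel and take their product. One (3 states) tracks how much of the suffix `bb` has currently been matched; the other (3 states) tracks whether and how much of `ac` has been seen. Each combined state is a pair, one component from each; accept when both components accept. After merging equivalent states the machine shrinks.
A 5-state machine:
        a   b   c  
>  q0   q1  q0  q0 
   q1   q1  q0  q2 
   q2   q2  q3  q2 
   q3   q2  q4  q2 
 * q4   q2  q4  q2 
(> = start, * = accepting)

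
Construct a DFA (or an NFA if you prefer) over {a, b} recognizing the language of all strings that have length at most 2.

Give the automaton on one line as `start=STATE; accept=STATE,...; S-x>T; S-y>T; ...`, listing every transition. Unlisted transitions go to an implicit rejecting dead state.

We only need to distinguish lengths 0, 1, …, 2, and '>2'. Chain s0 → s1 → s2 → s3 on every symbol, with s3 looping. Accepting states: {s0, s1, s2}.
        a   b  
>* s0   s1  s1 
 * s1   s2  s2 
 * s2   s3  s3 
   s3   s3  s3 
(> = start, * = accepting)

start=s0; accept=s0,s1,s2; s0-a>s1; s0-b>s1; s1-a>s2; s1-b>s2; s2-a>s3; s2-b>s3; s3-a>s3; s3-b>s3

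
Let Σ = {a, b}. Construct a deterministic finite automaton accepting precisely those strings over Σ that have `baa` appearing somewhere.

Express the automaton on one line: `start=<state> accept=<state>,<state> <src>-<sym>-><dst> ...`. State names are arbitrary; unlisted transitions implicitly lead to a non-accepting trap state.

start=S0 accept=S3 S0-a->S0 S0-b->S1 S1-a->S2 S1-b->S1 S2-a->S3 S2-b->S1 S3-a->S3 S3-b->S3

States S0..S2 record the length of the longest prefix of `baa` that matches the current input suffix. Reaching S3 means `baa` has been seen, and we stay there forever. Accept from S3.
        a   b  
>  S0   S0  S1 
   S1   S2  S1 
   S2   S3  S1 
 * S3   S3  S3 
(> = start, * = accepting)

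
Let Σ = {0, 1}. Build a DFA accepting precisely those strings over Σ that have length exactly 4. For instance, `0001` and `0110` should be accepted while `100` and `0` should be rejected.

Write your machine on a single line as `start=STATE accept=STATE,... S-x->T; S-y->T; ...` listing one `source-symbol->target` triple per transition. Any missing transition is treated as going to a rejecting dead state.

Count input length up to 5: every symbol moves from q0 toward q5, which means 'more than 4' and absorbs. Accept from {q4}.
A 6-state machine:
        0   1  
>  q0   q1  q1 
   q1   q2  q2 
   q2   q3  q3 
   q3   q4  q4 
 * q4   q5  q5 
   q5   q5  q5 
(> = start, * = accepting)

start=q0; accept=q4; q0-0->q1; q0-1->q1; q1-0->q2; q1-1->q2; q2-0->q3; q2-1->q3; q3-0->q4; q3-1->q4; q4-0->q5; q4-1->q5; q5-0->q5; q5-1->q5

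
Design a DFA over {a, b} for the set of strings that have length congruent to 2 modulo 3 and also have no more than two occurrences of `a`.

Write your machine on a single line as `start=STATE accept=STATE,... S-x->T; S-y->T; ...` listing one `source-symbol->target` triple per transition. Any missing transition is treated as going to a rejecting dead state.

Handle the two conditions separately and then intersect. The first has 3 states tracking the input length modulo 3; the second has 4 states tracking the count of `a`s, saturating at 3. A product state is a pair (one from each), accepting exactly when both do. Minimizing collapses redundant product states.
With 10 states:
        a   b  
>  s0   s1  s2 
   s1   s3  s4 
   s2   s4  s5 
 * s3   s6  s7 
 * s4   s7  s8 
 * s5   s8  s0 
   s6   s6  s6 
   s7   s6  s9 
   s8   s9  s1 
   s9   s6  s3 
(> = start, * = accepting)

start=s0; accept=s3,s4,s5; s0-a->s1; s0-b->s2; s1-a->s3; s1-b->s4; s2-a->s4; s2-b->s5; s3-a->s6; s3-b->s7; s4-a->s7; s4-b->s8; s5-a->s8; s5-b->s0; s6-a->s6; s6-b->s6; s7-a->s6; s7-b->s9; s8-a->s9; s8-b->s1; s9-a->s6; s9-b->s3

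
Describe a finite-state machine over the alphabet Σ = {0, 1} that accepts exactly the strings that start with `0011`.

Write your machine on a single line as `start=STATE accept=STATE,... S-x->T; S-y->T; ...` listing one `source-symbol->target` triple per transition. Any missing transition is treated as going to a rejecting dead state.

start=S0; accept=S4; S0-0->S1; S0-1->S5; S1-0->S2; S1-1->S5; S2-0->S5; S2-1->S3; S3-0->S5; S3-1->S4; S4-0->S4; S4-1->S4; S5-0->S5; S5-1->S5

Walk along `0011` while the input agrees: from S0 take `0` to S1, and so on. Any deviation drops to the rejecting sink S5. Once S4 is reached the prefix is confirmed and every continuation is accepted.
With 6 states:
        0   1  
>  S0   S1  S5 
   S1   S2  S5 
   S2   S5  S3 
   S3   S5  S4 
 * S4   S4  S4 
   S5   S5  S5 
(> = start, * = accepting)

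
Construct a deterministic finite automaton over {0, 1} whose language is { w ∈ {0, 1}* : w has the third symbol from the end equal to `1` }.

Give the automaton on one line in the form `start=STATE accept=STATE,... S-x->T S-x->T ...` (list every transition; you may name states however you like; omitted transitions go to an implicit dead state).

A DFA must remember the last 3 symbols (since which symbol is third-to-last isn't known until the input ends). Use one state per possible window of the last ≤3 symbols; accept from those whose window starts with `1`.
15 states suffice.
          0    1  
>  q0     q1   q2 
   q1     q3   q4 
   q2     q5   q6 
   q3     q7   q8 
   q4     q9  q10 
   q5    q11  q12 
   q6    q13  q14 
   q7     q7   q8 
   q8     q9  q10 
   q9    q11  q12 
   q10   q13  q14 
 * q11    q7   q8 
 * q12    q9  q10 
 * q13   q11  q12 
 * q14   q13  q14 
(> = start, * = accepting)

start=q0 accept=q11,q12,q13,q14 q0-0->q1 q0-1->q2 q1-0->q3 q1-1->q4 q2-0->q5 q2-1->q6 q3-0->q7 q3-1->q8 q4-0->q9 q4-1->q10 q5-0->q11 q5-1->q12 q6-0->q13 q6-1->q14 q7-0->q7 q7-1->q8 q8-0->q9 q8-1->q10 q9-0->q11 q9-1->q12 q10-0->q13 q10-1->q14 q11-0->q7 q11-1->q8 q12-0->q9 q12-1->q10 q13-0->q11 q13-1->q12 q14-0->q13 q14-1->q14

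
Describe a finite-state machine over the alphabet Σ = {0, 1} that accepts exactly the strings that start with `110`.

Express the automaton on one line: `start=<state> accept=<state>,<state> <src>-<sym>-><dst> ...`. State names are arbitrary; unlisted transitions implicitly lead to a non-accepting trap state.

start=s0 accept=s3 s0-0->s4 s0-1->s1 s1-0->s4 s1-1->s2 s2-0->s3 s2-1->s4 s3-0->s3 s3-1->s3 s4-0->s4 s4-1->s4

Check the first 3 symbols one by one: s0 through s2 record how many have matched `110` so far; any wrong symbol goes to the dead state s4. After all 3 match we enter the accepting sink s3.
        0   1  
>  s0   s4  s1 
   s1   s4  s2 
   s2   s3  s4 
 * s3   s3  s3 
   s4   s4  s4 
(> = start, * = accepting)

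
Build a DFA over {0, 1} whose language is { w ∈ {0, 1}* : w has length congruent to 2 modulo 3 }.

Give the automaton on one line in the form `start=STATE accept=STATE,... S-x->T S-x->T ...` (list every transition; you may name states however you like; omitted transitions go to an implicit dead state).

start=q0 accept=q2 q0-0->q1 q0-1->q1 q1-0->q2 q1-1->q2 q2-0->q0 q2-1->q0

Only the length mod 3 matters, so use a 3-cycle: from any state, every input symbol moves to the next state, wrapping q2 back to q0. Mark q2 accepting.
With 3 states:
        0   1  
>  q0   q1  q1 
   q1   q2  q2 
 * q2   q0  q0 
(> = start, * = accepting)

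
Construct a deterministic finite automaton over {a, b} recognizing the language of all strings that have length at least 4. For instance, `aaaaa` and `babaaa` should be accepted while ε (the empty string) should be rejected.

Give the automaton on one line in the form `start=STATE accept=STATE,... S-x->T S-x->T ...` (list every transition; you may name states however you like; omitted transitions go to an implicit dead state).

start=q0 accept=q4,q5 q0-a->q1 q0-b->q1 q1-a->q2 q1-b->q2 q2-a->q3 q2-b->q3 q3-a->q4 q3-b->q4 q4-a->q5 q4-b->q5 q5-a->q5 q5-b->q5

Count input length up to 5: every symbol moves from q0 toward q5, which means 'more than 4' and absorbs. Accept from {q4, q5}.
With 6 states:
        a   b  
>  q0   q1  q1 
   q1   q2  q2 
   q2   q3  q3 
   q3   q4  q4 
 * q4   q5  q5 
 * q5   q5  q5 
(> = start, * = accepting)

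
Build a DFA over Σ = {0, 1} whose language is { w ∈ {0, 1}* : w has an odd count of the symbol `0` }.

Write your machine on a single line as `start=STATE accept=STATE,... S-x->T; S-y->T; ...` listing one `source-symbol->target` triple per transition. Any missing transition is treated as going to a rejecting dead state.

start=A; accept=B; A-0->B; A-1->A; B-0->A; B-1->B

The only thing that matters is how many `0`s have appeared, reduced mod 2. Use one state per residue: A for 0, …, B for 1. Reading `0` moves to the next residue; anything else stays put. B is accepting.
       0  1 
>  A   B  A 
 * B   A  B 
(> = start, * = accepting)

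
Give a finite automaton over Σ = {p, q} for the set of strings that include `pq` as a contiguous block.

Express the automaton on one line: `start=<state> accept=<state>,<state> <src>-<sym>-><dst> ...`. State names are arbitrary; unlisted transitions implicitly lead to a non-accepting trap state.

States S0..S1 record the length of the longest prefix of `pq` that matches the current input suffix. Reaching S2 means `pq` has been seen, and we stay there forever. Accept from S2.
3 states suffice.
        p   q  
>  S0   S1  S0 
   S1   S1  S2 
 * S2   S2  S2 
(> = start, * = accepting)

start=S0 accept=S2 S0-p->S1 S0-q->S0 S1-p->S1 S1-q->S2 S2-p->S2 S2-q->S2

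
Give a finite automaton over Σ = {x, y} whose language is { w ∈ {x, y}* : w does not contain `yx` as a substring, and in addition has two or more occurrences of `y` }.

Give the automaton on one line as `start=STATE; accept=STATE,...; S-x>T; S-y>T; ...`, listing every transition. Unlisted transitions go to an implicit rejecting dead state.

Build one automaton per condition and run them in lockstep. The first has 3 states tracking partial matches of the forbidden pattern `yx`; the second has 4 states tracking the count of `y`s, saturating at 3. A product state is a pair (one from each), accepting exactly when both do. Minimizing collapses redundant product states.
4 states suffice.
        x   y  
>  s0   s0  s1 
   s1   s2  s3 
   s2   s2  s2 
 * s3   s2  s3 
(> = start, * = accepting)

start=s0; accept=s3; s0-x>s0; s0-y>s1; s1-x>s2; s1-y>s3; s2-x>s2; s2-y>s2; s3-x>s2; s3-y>s3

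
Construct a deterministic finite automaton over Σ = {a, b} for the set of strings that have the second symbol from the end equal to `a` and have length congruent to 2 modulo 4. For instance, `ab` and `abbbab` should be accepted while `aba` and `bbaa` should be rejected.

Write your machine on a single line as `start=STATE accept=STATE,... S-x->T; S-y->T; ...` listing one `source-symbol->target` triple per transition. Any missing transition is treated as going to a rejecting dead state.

Handle the two conditions separately and then intersect. The first has 7 states tracking the last 2 symbols read; the second has 4 states tracking the input length modulo 4. A product state is a pair (one from each), accepting exactly when both do. Minimizing collapses redundant product states.
        a   b  
>  s0   s1  s2 
   s1   s3  s3 
   s2   s4  s4 
 * s3   s5  s5 
   s4   s5  s5 
   s5   s0  s0 
(> = start, * = accepting)

start=s0; accept=s3; s0-a->s1; s0-b->s2; s1-a->s3; s1-b->s3; s2-a->s4; s2-b->s4; s3-a->s5; s3-b->s5; s4-a->s5; s4-b->s5; s5-a->s0; s5-b->s0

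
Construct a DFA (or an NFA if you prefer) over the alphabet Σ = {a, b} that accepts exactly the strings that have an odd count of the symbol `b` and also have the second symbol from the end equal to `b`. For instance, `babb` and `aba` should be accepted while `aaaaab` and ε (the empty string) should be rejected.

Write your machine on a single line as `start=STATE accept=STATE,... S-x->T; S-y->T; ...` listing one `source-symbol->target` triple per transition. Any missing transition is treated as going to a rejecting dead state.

Build one automaton per condition and run them in lockstep. The first has 2 states tracking the count of `b`s modulo 2; the second has 7 states tracking the last 2 symbols read. A product state is a pair (one from each), accepting exactly when both do. Minimizing collapses redundant product states.
With 6 states:
        a   b  
>  q0   q0  q1 
   q1   q2  q3 
 * q2   q4  q3 
   q3   q0  q5 
   q4   q4  q3 
 * q5   q2  q3 
(> = start, * = accepting)

start=q0; accept=q2,q5; q0-a->q0; q0-b->q1; q1-a->q2; q1-b->q3; q2-a->q4; q2-b->q3; q3-a->q0; q3-b->q5; q4-a->q4; q4-b->q3; q5-a->q2; q5-b->q3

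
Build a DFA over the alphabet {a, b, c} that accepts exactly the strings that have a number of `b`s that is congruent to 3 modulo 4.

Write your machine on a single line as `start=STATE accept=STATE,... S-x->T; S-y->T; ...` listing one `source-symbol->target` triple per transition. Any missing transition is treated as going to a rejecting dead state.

start=S0; accept=S3; S0-a->S0; S0-b->S1; S0-c->S0; S1-a->S1; S1-b->S2; S1-c->S1; S2-a->S2; S2-b->S3; S2-c->S2; S3-a->S3; S3-b->S0; S3-c->S3

The only thing that matters is how many `b`s have appeared, reduced mod 4. Use one state per residue: S0 for 0, …, S3 for 3. Reading `b` moves to the next residue; anything else stays put. S3 is accepting.
With 4 states:
        a   b   c  
>  S0   S0  S1  S0 
   S1   S1  S2  S1 
   S2   S2  S3  S2 
 * S3   S3  S0  S3 
(> = start, * = accepting)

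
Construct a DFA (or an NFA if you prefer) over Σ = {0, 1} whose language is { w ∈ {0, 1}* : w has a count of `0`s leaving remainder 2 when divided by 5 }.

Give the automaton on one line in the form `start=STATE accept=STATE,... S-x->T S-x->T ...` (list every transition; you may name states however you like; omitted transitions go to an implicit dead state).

Keep the running count of `0`s modulo 5: each `0` advances along the cycle q0 → q1 → q2 → q3 → q4 → q0 while other symbols loop. Accept at q2.
        0   1  
>  q0   q1  q0 
   q1   q2  q1 
 * q2   q3  q2 
   q3   q4  q3 
   q4   q0  q4 
(> = start, * = accepting)

start=q0 accept=q2 q0-0->q1 q0-1->q0 q1-0->q2 q1-1->q1 q2-0->q3 q2-1->q2 q3-0->q4 q3-1->q3 q4-0->q0 q4-1->q4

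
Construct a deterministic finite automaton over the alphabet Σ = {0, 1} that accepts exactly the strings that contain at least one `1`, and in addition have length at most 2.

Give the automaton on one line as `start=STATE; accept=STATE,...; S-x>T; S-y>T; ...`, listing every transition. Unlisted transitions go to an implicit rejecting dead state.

start=q0; accept=q2,q4,q5; q0-0>q1; q0-1>q2; q1-0>q3; q1-1>q4; q2-0>q4; q2-1>q5; q3-0>q6; q3-1>q7; q4-0>q7; q4-1>q8; q5-0>q8; q5-1>q8; q6-0>q6; q6-1>q7; q7-0>q7; q7-1>q8; q8-0>q8; q8-1>q8

Build one automaton per condition and run them in lockstep. The first has 3 states tracking the count of `1`s, saturating at 2; the second has 4 states tracking the input length, saturating at 3. A product state is a pair (one from each), accepting exactly when both do.
A 9-state machine:
        0   1  
>  q0   q1  q2 
   q1   q3  q4 
 * q2   q4  q5 
   q3   q6  q7 
 * q4   q7  q8 
 * q5   q8  q8 
   q6   q6  q7 
   q7   q7  q8 
   q8   q8  q8 
(> = start, * = accepting)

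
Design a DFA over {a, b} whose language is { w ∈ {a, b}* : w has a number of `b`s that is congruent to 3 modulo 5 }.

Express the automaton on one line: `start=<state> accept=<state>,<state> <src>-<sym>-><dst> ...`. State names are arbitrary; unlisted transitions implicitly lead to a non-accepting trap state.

start=q0 accept=q3 q0-a->q0 q0-b->q1 q1-a->q1 q1-b->q2 q2-a->q2 q2-b->q3 q3-a->q3 q3-b->q4 q4-a->q4 q4-b->q0

The only thing that matters is how many `b`s have appeared, reduced mod 5. Use one state per residue: q0 for 0, …, q4 for 4. Reading `b` moves to the next residue; anything else stays put. q3 is accepting.
        a   b  
>  q0   q0  q1 
   q1   q1  q2 
   q2   q2  q3 
 * q3   q3  q4 
   q4   q4  q0 
(> = start, * = accepting)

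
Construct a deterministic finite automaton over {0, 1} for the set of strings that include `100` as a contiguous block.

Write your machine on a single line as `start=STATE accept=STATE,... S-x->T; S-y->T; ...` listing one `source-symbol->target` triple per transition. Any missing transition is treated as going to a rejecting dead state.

States q0..q2 record the length of the longest prefix of `100` that matches the current input suffix. Reaching q3 means `100` has been seen, and we stay there forever. Accept from q3.
4 states suffice.
        0   1  
>  q0   q0  q1 
   q1   q2  q1 
   q2   q3  q1 
 * q3   q3  q3 
(> = start, * = accepting)

start=q0; accept=q3; q0-0->q0; q0-1->q1; q1-0->q2; q1-1->q1; q2-0->q3; q2-1->q1; q3-0->q3; q3-1->q3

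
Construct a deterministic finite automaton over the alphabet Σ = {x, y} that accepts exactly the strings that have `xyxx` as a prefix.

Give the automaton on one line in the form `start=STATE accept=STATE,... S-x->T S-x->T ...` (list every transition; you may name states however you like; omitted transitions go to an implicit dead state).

Check the first 4 symbols one by one: A through D record how many have matched `xyxx` so far; any wrong symbol goes to the dead state F. After all 4 match we enter the accepting sink E.
A 6-state machine:
       x  y 
>  A   B  F 
   B   F  C 
   C   D  F 
   D   E  F 
 * E   E  E 
   F   F  F 
(> = start, * = accepting)

start=A accept=E A-x->B A-y->F B-x->F B-y->C C-x->D C-y->F D-x->E D-y->F E-x->E E-y->E F-x->F F-y->F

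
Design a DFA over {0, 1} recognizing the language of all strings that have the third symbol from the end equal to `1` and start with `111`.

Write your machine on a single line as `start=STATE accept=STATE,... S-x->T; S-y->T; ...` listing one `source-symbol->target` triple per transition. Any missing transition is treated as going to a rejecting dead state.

start=s0; accept=s4,s5,s6,s7; s0-0->s1; s0-1->s2; s1-0->s1; s1-1->s1; s2-0->s1; s2-1->s3; s3-0->s1; s3-1->s4; s4-0->s5; s4-1->s4; s5-0->s6; s5-1->s7; s6-0->s8; s6-1->s9; s7-0->s10; s7-1->s11; s8-0->s8; s8-1->s9; s9-0->s10; s9-1->s11; s10-0->s6; s10-1->s7; s11-0->s5; s11-1->s4

Run two small machines in parallel and take their product. One (15 states) tracks the last 3 symbols read; the other (5 states) tracks whether the input so far still matches the prefix `111`. Each combined state is a pair, one component from each; accept when both components accept. After merging equivalent states the machine shrinks.
With 12 states:
          0    1  
>  s0     s1   s2 
   s1     s1   s1 
   s2     s1   s3 
   s3     s1   s4 
 * s4     s5   s4 
 * s5     s6   s7 
 * s6     s8   s9 
 * s7    s10  s11 
   s8     s8   s9 
   s9    s10  s11 
   s10    s6   s7 
   s11    s5   s4 
(> = start, * = accepting)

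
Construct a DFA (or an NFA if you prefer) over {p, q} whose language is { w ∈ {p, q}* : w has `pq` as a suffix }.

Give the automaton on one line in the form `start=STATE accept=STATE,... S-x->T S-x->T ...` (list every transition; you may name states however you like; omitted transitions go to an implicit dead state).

Remember how much of `pq` the current input suffix matches. State A means no match yet; B means the last symbol is `p`; C means the last 2 symbols are `pq`. Only C accepts. On a mismatch, fall back to the longest proper suffix that is still a prefix of `pq`.
With 3 states:
       p  q 
>  A   B  A 
   B   B  C 
 * C   B  A 
(> = start, * = accepting)

start=A accept=C A-p->B A-q->A B-p->B B-q->C C-p->B C-q->A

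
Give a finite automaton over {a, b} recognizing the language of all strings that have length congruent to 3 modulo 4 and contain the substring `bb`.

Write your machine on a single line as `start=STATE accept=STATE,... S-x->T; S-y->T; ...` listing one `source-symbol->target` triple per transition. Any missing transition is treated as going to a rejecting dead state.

start=q0; accept=q8; q0-a->q1; q0-b->q2; q1-a->q3; q1-b->q4; q2-a->q3; q2-b->q5; q3-a->q6; q3-b->q7; q4-a->q6; q4-b->q8; q5-a->q8; q5-b->q8; q6-a->q0; q6-b->q9; q7-a->q0; q7-b->q10; q8-a->q10; q8-b->q10; q9-a->q1; q9-b->q11; q10-a->q11; q10-b->q11; q11-a->q5; q11-b->q5

Build one automaton per condition and run them in lockstep. The first has 4 states tracking the input length modulo 4; the second has 3 states tracking whether and how much of `bb` has been seen. A product state is a pair (one from each), accepting exactly when both do.
          a    b  
>  q0     q1   q2 
   q1     q3   q4 
   q2     q3   q5 
   q3     q6   q7 
   q4     q6   q8 
   q5     q8   q8 
   q6     q0   q9 
   q7     q0  q10 
 * q8    q10  q10 
   q9     q1  q11 
   q10   q11  q11 
   q11    q5   q5 
(> = start, * = accepting)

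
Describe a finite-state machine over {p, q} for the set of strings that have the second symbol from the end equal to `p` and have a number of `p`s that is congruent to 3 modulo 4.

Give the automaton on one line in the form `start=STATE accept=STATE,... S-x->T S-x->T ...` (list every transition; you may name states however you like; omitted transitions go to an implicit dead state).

Run two small machines in parallel and take their product. One (7 states) tracks the last 2 symbols read; the other (4 states) tracks the count of `p`s modulo 4. Each combined state is a pair, one component from each; accept when both components accept.
A 19-state machine:
       p  q 
>  A   B  C 
   B   D  E 
   C   F  G 
   D   H  I 
   E   J  K 
   F   D  E 
   G   F  G 
 * H   L  M 
   I   N  O 
   J   H  I 
   K   J  K 
   L   P  Q 
 * M   R  S 
   N   L  M 
   O   N  O 
   P   D  E 
   Q   F  G 
   R   P  Q 
   S   R  S 
(> = start, * = accepting)

start=A accept=H,M A-p->B A-q->C B-p->D B-q->E C-p->F C-q->G D-p->H D-q->I E-p->J E-q->K F-p->D F-q->E G-p->F G-q->G H-p->L H-q->M I-p->N I-q->O J-p->H J-q->I K-p->J K-q->K L-p->P L-q->Q M-p->R M-q->S N-p->L N-q->M O-p->N O-q->O P-p->D P-q->E Q-p->F Q-q->G R-p->P R-q->Q S-p->R S-q->S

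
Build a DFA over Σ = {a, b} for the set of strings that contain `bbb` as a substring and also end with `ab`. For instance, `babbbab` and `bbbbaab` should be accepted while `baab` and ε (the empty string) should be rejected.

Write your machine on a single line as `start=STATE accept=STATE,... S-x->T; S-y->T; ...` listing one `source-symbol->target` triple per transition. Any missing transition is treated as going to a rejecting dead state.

Handle the two conditions separately and then intersect. The first has 4 states tracking whether and how much of `bbb` has been seen; the second has 3 states tracking how much of the suffix `ab` has currently been matched. A product state is a pair (one from each), accepting exactly when both do. After merging equivalent states the machine shrinks.
A 6-state machine:
        a   b  
>  s0   s0  s1 
   s1   s0  s2 
   s2   s0  s3 
   s3   s4  s3 
   s4   s4  s5 
 * s5   s4  s3 
(> = start, * = accepting)

start=s0; accept=s5; s0-a->s0; s0-b->s1; s1-a->s0; s1-b->s2; s2-a->s0; s2-b->s3; s3-a->s4; s3-b->s3; s4-a->s4; s4-b->s5; s5-a->s4; s5-b->s3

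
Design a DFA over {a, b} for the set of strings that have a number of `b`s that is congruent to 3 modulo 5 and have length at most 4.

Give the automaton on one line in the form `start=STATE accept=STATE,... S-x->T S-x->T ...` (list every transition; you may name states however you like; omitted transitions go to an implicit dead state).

Run two small machines in parallel and take their product. The first has 5 states tracking the count of `b`s modulo 5; the second has 6 states tracking the input length, saturating at 5. A product state is a pair (one from each), accepting exactly when both do. After merging equivalent states the machine shrinks.
        a   b  
>  q0   q1  q2 
   q1   q3  q4 
   q2   q4  q5 
   q3   q3  q3 
   q4   q3  q6 
   q5   q6  q7 
   q6   q3  q8 
 * q7   q8  q3 
 * q8   q3  q3 
(> = start, * = accepting)

start=q0 accept=q7,q8 q0-a->q1 q0-b->q2 q1-a->q3 q1-b->q4 q2-a->q4 q2-b->q5 q3-a->q3 q3-b->q3 q4-a->q3 q4-b->q6 q5-a->q6 q5-b->q7 q6-a->q3 q6-b->q8 q7-a->q8 q7-b->q3 q8-a->q3 q8-b->q3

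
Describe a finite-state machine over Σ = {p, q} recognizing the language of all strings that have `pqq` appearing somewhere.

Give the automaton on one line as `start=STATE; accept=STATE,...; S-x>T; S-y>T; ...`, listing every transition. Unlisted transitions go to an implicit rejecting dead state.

Track how much of `pqq` has been matched so far: state A is no progress, D is the absorbing accept state reached once `pqq` has occurred. Intermediate states record partial matches; on a mismatch, fall back to the longest reusable overlap.
With 4 states:
       p  q 
>  A   B  A 
   B   B  C 
   C   B  D 
 * D   D  D 
(> = start, * = accepting)

start=A; accept=D; A-p>B; A-q>A; B-p>B; B-q>C; C-p>B; C-q>D; D-p>D; D-q>D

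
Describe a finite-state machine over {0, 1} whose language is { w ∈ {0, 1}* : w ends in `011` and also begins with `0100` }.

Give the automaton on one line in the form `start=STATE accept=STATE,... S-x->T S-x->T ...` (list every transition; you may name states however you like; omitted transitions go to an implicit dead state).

Run two small machines in parallel and take their product. The first has 4 states tracking how much of the suffix `011` has currently been matched; the second has 6 states tracking whether the input so far still matches the prefix `0100`. A product state is a pair (one from each), accepting exactly when both do.
With 12 states:
          0    1  
>  q0     q1   q2 
   q1     q3   q4 
   q2     q3   q2 
   q3     q3   q5 
   q4     q6   q7 
   q5     q3   q7 
   q6     q8   q5 
   q7     q3   q2 
   q8     q8   q9 
   q9     q8  q10 
 * q10    q8  q11 
   q11    q8  q11 
(> = start, * = accepting)

start=q0 accept=q10 q0-0->q1 q0-1->q2 q1-0->q3 q1-1->q4 q2-0->q3 q2-1->q2 q3-0->q3 q3-1->q5 q4-0->q6 q4-1->q7 q5-0->q3 q5-1->q7 q6-0->q8 q6-1->q5 q7-0->q3 q7-1->q2 q8-0->q8 q8-1->q9 q9-0->q8 q9-1->q10 q10-0->q8 q10-1->q11 q11-0->q8 q11-1->q11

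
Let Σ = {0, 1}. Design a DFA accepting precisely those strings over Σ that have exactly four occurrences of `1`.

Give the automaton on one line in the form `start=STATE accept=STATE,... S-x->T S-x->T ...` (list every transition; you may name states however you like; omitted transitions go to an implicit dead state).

start=S0 accept=S4 S0-0->S0 S0-1->S1 S1-0->S1 S1-1->S2 S2-0->S2 S2-1->S3 S3-0->S3 S3-1->S4 S4-0->S4 S4-1->S5 S5-0->S5 S5-1->S5

Only the number of `1`s matters, and only up to 5. Make a chain S0 → S1 → S2 → S3 → S4 → S5 advanced by each `1` (with S5 absorbing); every other symbol self-loops. The accepting set is {S4}.
A 6-state machine:
        0   1  
>  S0   S0  S1 
   S1   S1  S2 
   S2   S2  S3 
   S3   S3  S4 
 * S4   S4  S5 
   S5   S5  S5 
(> = start, * = accepting)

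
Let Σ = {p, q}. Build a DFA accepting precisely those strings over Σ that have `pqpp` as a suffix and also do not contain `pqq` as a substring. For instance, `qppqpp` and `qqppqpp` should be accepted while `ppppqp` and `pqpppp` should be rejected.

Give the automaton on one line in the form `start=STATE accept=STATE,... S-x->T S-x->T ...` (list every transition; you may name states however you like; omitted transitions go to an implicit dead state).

Run two small machines in parallel and take their product. One (5 states) tracks how much of the suffix `pqpp` has currently been matched; the other (4 states) tracks partial matches of the forbidden pattern `pqq`. Each combined state is a pair, one component from each; accept when both components accept.
A 10-state machine:
        p   q  
>  s0   s1  s0 
   s1   s1  s2 
   s2   s3  s4 
   s3   s5  s2 
   s4   s6  s4 
 * s5   s1  s2 
   s6   s6  s7 
   s7   s8  s4 
   s8   s9  s7 
   s9   s6  s7 
(> = start, * = accepting)

start=s0 accept=s5 s0-p->s1 s0-q->s0 s1-p->s1 s1-q->s2 s2-p->s3 s2-q->s4 s3-p->s5 s3-q->s2 s4-p->s6 s4-q->s4 s5-p->s1 s5-q->s2 s6-p->s6 s6-q->s7 s7-p->s8 s7-q->s4 s8-p->s9 s8-q->s7 s9-p->s6 s9-q->s7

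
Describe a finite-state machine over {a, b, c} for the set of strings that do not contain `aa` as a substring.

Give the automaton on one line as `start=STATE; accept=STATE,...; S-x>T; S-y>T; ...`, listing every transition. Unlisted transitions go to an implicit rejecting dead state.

start=q0; accept=q0,q1; q0-a>q1; q0-b>q0; q0-c>q0; q1-a>q2; q1-b>q0; q1-c>q0; q2-a>q2; q2-b>q2; q2-c>q2

Track partial matches of the forbidden pattern `aa`. State q2 is a dead state reached once `aa` has occurred; every other state accepts. q0 means no part of `aa` is currently matched.
With 3 states:
        a   b   c  
>* q0   q1  q0  q0 
 * q1   q2  q0  q0 
   q2   q2  q2  q2 
(> = start, * = accepting)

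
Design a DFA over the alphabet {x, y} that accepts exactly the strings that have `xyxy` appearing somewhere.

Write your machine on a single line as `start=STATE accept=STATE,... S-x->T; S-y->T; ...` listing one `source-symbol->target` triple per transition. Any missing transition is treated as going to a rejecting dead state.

States A..D record the length of the longest prefix of `xyxy` that matches the current input suffix. Reaching E means `xyxy` has been seen, and we stay there forever. Accept from E.
       x  y 
>  A   B  A 
   B   B  C 
   C   D  A 
   D   B  E 
 * E   E  E 
(> = start, * = accepting)

start=A; accept=E; A-x->B; A-y->A; B-x->B; B-y->C; C-x->D; C-y->A; D-x->B; D-y->E; E-x->E; E-y->E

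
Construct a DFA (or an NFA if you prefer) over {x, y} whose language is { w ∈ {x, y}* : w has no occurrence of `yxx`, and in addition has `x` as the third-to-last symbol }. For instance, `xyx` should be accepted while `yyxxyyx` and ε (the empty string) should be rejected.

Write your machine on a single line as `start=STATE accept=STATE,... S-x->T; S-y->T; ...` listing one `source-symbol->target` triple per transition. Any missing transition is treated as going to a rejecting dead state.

start=q0; accept=q7,q8,q9,q10; q0-x->q1; q0-y->q2; q1-x->q3; q1-y->q4; q2-x->q5; q2-y->q6; q3-x->q7; q3-y->q8; q4-x->q9; q4-y->q10; q5-x->q11; q5-y->q12; q6-x->q13; q6-y->q14; q7-x->q7; q7-y->q8; q8-x->q9; q8-y->q10; q9-x->q11; q9-y->q12; q10-x->q13; q10-y->q14; q11-x->q15; q11-y->q16; q12-x->q9; q12-y->q10; q13-x->q11; q13-y->q12; q14-x->q13; q14-y->q14; q15-x->q15; q15-y->q16; q16-x->q17; q16-y->q18; q17-x->q11; q17-y->q19; q18-x->q20; q18-y->q21; q19-x->q17; q19-y->q18; q20-x->q11; q20-y->q19; q21-x->q20; q21-y->q21

Build one automaton per condition and run them in lockstep. The first has 4 states tracking partial matches of the forbidden pattern `yxx`; the second has 15 states tracking the last 3 symbols read. A product state is a pair (one from each), accepting exactly when both do.
22 states suffice.
          x    y  
>  q0     q1   q2 
   q1     q3   q4 
   q2     q5   q6 
   q3     q7   q8 
   q4     q9  q10 
   q5    q11  q12 
   q6    q13  q14 
 * q7     q7   q8 
 * q8     q9  q10 
 * q9    q11  q12 
 * q10   q13  q14 
   q11   q15  q16 
   q12    q9  q10 
   q13   q11  q12 
   q14   q13  q14 
   q15   q15  q16 
   q16   q17  q18 
   q17   q11  q19 
   q18   q20  q21 
   q19   q17  q18 
   q20   q11  q19 
   q21   q20  q21 
(> = start, * = accepting)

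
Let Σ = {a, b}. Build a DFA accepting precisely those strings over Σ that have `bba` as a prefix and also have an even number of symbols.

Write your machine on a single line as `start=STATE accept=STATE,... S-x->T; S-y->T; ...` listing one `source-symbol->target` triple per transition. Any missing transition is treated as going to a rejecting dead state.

Run two small machines in parallel and take their product. One (5 states) tracks whether the input so far still matches the prefix `bba`; the other (2 states) tracks the input length modulo 2. Each combined state is a pair, one component from each; accept when both components accept.
With 7 states:
        a   b  
>  s0   s1  s2 
   s1   s3  s3 
   s2   s3  s4 
   s3   s1  s1 
   s4   s5  s1 
   s5   s6  s6 
 * s6   s5  s5 
(> = start, * = accepting)

start=s0; accept=s6; s0-a->s1; s0-b->s2; s1-a->s3; s1-b->s3; s2-a->s3; s2-b->s4; s3-a->s1; s3-b->s1; s4-a->s5; s4-b->s1; s5-a->s6; s5-b->s6; s6-a->s5; s6-b->s5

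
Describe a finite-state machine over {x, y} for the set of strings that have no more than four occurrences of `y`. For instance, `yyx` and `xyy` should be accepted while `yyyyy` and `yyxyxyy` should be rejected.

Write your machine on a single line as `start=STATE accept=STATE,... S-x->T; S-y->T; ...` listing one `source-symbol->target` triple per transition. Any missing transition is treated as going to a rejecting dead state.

start=s0; accept=s0,s1,s2,s3,s4; s0-x->s0; s0-y->s1; s1-x->s1; s1-y->s2; s2-x->s2; s2-y->s3; s3-x->s3; s3-y->s4; s4-x->s4; s4-y->s5; s5-x->s5; s5-y->s5

Only the number of `y`s matters, and only up to 5. Make a chain s0 → s1 → s2 → s3 → s4 → s5 advanced by each `y` (with s5 absorbing); every other symbol self-loops. The accepting set is {s0, s1, s2, s3, s4}.
        x   y  
>* s0   s0  s1 
 * s1   s1  s2 
 * s2   s2  s3 
 * s3   s3  s4 
 * s4   s4  s5 
   s5   s5  s5 
(> = start, * = accepting)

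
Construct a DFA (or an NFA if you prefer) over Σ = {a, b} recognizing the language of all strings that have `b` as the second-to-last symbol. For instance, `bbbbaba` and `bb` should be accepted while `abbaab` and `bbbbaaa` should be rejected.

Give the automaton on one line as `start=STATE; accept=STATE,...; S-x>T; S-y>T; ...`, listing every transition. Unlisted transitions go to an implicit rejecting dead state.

A DFA must remember the last 2 symbols (since which symbol is second-to-last isn't known until the input ends). Use one state per possible window of the last ≤2 symbols; accept from those whose window starts with `b`.
7 states suffice.
        a   b  
>  s0   s1  s2 
   s1   s3  s4 
   s2   s5  s6 
   s3   s3  s4 
   s4   s5  s6 
 * s5   s3  s4 
 * s6   s5  s6 
(> = start, * = accepting)

start=s0; accept=s5,s6; s0-a>s1; s0-b>s2; s1-a>s3; s1-b>s4; s2-a>s5; s2-b>s6; s3-a>s3; s3-b>s4; s4-a>s5; s4-b>s6; s5-a>s3; s5-b>s4; s6-a>s5; s6-b>s6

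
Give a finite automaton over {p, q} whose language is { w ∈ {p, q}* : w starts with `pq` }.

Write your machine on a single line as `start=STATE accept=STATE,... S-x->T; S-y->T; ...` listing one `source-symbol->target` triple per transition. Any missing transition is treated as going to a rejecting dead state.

start=s0; accept=s2; s0-p->s1; s0-q->s3; s1-p->s3; s1-q->s2; s2-p->s2; s2-q->s2; s3-p->s3; s3-q->s3

Check the first 2 symbols one by one: s0 through s1 record how many have matched `pq` so far; any wrong symbol goes to the dead state s3. After all 2 match we enter the accepting sink s2.
        p   q  
>  s0   s1  s3 
   s1   s3  s2 
 * s2   s2  s2 
   s3   s3  s3 
(> = start, * = accepting)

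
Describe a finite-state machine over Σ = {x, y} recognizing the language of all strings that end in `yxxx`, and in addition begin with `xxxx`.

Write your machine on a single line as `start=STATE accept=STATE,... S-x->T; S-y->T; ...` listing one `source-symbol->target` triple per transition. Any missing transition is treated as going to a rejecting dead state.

Run two small machines in parallel and take their product. One (5 states) tracks how much of the suffix `yxxx` has currently been matched; the other (6 states) tracks whether the input so far still matches the prefix `xxxx`. Each combined state is a pair, one component from each; accept when both components accept. After merging equivalent states the machine shrinks.
10 states suffice.
        x   y  
>  S0   S1  S2 
   S1   S3  S2 
   S2   S2  S2 
   S3   S4  S2 
   S4   S5  S2 
   S5   S5  S6 
   S6   S7  S6 
   S7   S8  S6 
   S8   S9  S6 
 * S9   S5  S6 
(> = start, * = accepting)

start=S0; accept=S9; S0-x->S1; S0-y->S2; S1-x->S3; S1-y->S2; S2-x->S2; S2-y->S2; S3-x->S4; S3-y->S2; S4-x->S5; S4-y->S2; S5-x->S5; S5-y->S6; S6-x->S7; S6-y->S6; S7-x->S8; S7-y->S6; S8-x->S9; S8-y->S6; S9-x->S5; S9-y->S6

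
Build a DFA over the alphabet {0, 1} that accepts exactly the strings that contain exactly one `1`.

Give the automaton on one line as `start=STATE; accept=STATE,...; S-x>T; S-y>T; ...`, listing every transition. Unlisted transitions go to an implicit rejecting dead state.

start=S0; accept=S1; S0-0>S0; S0-1>S1; S1-0>S1; S1-1>S2; S2-0>S2; S2-1>S2

Count `1`s, saturating at 2: state S0 means no `1` yet, S1 means one `1` seen, S2 means more than one. Each `1` increments (capped at S2); other symbols loop. Accept from {S1}.
A 3-state machine:
        0   1  
>  S0   S0  S1 
 * S1   S1  S2 
   S2   S2  S2 
(> = start, * = accepting)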